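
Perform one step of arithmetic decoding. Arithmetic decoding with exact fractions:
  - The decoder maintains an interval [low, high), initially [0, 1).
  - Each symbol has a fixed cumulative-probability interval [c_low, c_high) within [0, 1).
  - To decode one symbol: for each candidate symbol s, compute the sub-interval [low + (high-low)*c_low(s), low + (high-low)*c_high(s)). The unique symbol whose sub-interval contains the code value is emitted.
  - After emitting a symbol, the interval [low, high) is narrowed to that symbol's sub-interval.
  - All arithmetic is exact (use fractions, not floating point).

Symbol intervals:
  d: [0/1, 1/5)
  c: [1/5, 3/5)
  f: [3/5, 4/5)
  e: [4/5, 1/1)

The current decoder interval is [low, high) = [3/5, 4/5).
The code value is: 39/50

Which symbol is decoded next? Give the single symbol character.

Answer: e

Derivation:
Interval width = high − low = 4/5 − 3/5 = 1/5
Scaled code = (code − low) / width = (39/50 − 3/5) / 1/5 = 9/10
  d: [0/1, 1/5) 
  c: [1/5, 3/5) 
  f: [3/5, 4/5) 
  e: [4/5, 1/1) ← scaled code falls here ✓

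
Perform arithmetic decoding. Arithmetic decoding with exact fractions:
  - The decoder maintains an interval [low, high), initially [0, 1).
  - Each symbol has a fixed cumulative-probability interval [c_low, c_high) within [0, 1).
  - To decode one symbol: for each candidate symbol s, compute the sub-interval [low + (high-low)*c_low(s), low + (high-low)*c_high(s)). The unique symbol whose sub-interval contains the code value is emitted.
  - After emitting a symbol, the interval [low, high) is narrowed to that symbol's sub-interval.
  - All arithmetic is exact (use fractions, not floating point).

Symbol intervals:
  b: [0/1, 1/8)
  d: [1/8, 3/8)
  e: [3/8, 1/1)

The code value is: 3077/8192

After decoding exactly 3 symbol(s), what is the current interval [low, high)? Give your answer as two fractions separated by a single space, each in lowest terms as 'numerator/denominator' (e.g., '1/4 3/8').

Answer: 3/8 197/512

Derivation:
Step 1: interval [0/1, 1/1), width = 1/1 - 0/1 = 1/1
  'b': [0/1 + 1/1*0/1, 0/1 + 1/1*1/8) = [0/1, 1/8)
  'd': [0/1 + 1/1*1/8, 0/1 + 1/1*3/8) = [1/8, 3/8)
  'e': [0/1 + 1/1*3/8, 0/1 + 1/1*1/1) = [3/8, 1/1) <- contains code 3077/8192
  emit 'e', narrow to [3/8, 1/1)
Step 2: interval [3/8, 1/1), width = 1/1 - 3/8 = 5/8
  'b': [3/8 + 5/8*0/1, 3/8 + 5/8*1/8) = [3/8, 29/64) <- contains code 3077/8192
  'd': [3/8 + 5/8*1/8, 3/8 + 5/8*3/8) = [29/64, 39/64)
  'e': [3/8 + 5/8*3/8, 3/8 + 5/8*1/1) = [39/64, 1/1)
  emit 'b', narrow to [3/8, 29/64)
Step 3: interval [3/8, 29/64), width = 29/64 - 3/8 = 5/64
  'b': [3/8 + 5/64*0/1, 3/8 + 5/64*1/8) = [3/8, 197/512) <- contains code 3077/8192
  'd': [3/8 + 5/64*1/8, 3/8 + 5/64*3/8) = [197/512, 207/512)
  'e': [3/8 + 5/64*3/8, 3/8 + 5/64*1/1) = [207/512, 29/64)
  emit 'b', narrow to [3/8, 197/512)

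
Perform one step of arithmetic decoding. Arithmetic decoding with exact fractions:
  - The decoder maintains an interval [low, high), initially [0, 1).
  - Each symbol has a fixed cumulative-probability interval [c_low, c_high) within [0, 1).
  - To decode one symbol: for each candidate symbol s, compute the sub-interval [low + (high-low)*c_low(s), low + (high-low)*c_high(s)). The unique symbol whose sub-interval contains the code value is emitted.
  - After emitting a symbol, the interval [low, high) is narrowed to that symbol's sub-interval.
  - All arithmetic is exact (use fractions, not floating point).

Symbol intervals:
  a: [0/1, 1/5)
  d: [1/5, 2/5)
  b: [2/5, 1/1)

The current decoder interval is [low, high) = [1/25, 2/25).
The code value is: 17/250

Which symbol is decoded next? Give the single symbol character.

Interval width = high − low = 2/25 − 1/25 = 1/25
Scaled code = (code − low) / width = (17/250 − 1/25) / 1/25 = 7/10
  a: [0/1, 1/5) 
  d: [1/5, 2/5) 
  b: [2/5, 1/1) ← scaled code falls here ✓

Answer: b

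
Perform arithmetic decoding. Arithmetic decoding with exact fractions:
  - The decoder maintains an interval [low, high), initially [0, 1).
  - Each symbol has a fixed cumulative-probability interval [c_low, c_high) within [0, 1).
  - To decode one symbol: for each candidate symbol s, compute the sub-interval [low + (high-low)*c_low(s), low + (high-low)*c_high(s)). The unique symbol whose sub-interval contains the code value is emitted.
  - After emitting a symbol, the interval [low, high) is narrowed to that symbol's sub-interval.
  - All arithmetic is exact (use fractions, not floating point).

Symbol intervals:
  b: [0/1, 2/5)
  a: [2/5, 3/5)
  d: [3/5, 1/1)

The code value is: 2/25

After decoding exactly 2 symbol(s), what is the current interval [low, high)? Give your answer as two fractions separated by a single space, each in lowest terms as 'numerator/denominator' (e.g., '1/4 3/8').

Answer: 0/1 4/25

Derivation:
Step 1: interval [0/1, 1/1), width = 1/1 - 0/1 = 1/1
  'b': [0/1 + 1/1*0/1, 0/1 + 1/1*2/5) = [0/1, 2/5) <- contains code 2/25
  'a': [0/1 + 1/1*2/5, 0/1 + 1/1*3/5) = [2/5, 3/5)
  'd': [0/1 + 1/1*3/5, 0/1 + 1/1*1/1) = [3/5, 1/1)
  emit 'b', narrow to [0/1, 2/5)
Step 2: interval [0/1, 2/5), width = 2/5 - 0/1 = 2/5
  'b': [0/1 + 2/5*0/1, 0/1 + 2/5*2/5) = [0/1, 4/25) <- contains code 2/25
  'a': [0/1 + 2/5*2/5, 0/1 + 2/5*3/5) = [4/25, 6/25)
  'd': [0/1 + 2/5*3/5, 0/1 + 2/5*1/1) = [6/25, 2/5)
  emit 'b', narrow to [0/1, 4/25)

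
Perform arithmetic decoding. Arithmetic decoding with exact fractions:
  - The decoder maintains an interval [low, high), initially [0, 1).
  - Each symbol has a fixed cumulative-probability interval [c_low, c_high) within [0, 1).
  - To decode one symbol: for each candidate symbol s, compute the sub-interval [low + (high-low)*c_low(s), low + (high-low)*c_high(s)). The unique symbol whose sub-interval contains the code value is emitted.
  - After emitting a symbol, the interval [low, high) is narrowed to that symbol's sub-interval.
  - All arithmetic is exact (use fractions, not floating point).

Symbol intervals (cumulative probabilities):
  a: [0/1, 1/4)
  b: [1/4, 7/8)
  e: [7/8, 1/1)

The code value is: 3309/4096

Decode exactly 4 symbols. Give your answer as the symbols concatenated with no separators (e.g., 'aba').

Answer: beab

Derivation:
Step 1: interval [0/1, 1/1), width = 1/1 - 0/1 = 1/1
  'a': [0/1 + 1/1*0/1, 0/1 + 1/1*1/4) = [0/1, 1/4)
  'b': [0/1 + 1/1*1/4, 0/1 + 1/1*7/8) = [1/4, 7/8) <- contains code 3309/4096
  'e': [0/1 + 1/1*7/8, 0/1 + 1/1*1/1) = [7/8, 1/1)
  emit 'b', narrow to [1/4, 7/8)
Step 2: interval [1/4, 7/8), width = 7/8 - 1/4 = 5/8
  'a': [1/4 + 5/8*0/1, 1/4 + 5/8*1/4) = [1/4, 13/32)
  'b': [1/4 + 5/8*1/4, 1/4 + 5/8*7/8) = [13/32, 51/64)
  'e': [1/4 + 5/8*7/8, 1/4 + 5/8*1/1) = [51/64, 7/8) <- contains code 3309/4096
  emit 'e', narrow to [51/64, 7/8)
Step 3: interval [51/64, 7/8), width = 7/8 - 51/64 = 5/64
  'a': [51/64 + 5/64*0/1, 51/64 + 5/64*1/4) = [51/64, 209/256) <- contains code 3309/4096
  'b': [51/64 + 5/64*1/4, 51/64 + 5/64*7/8) = [209/256, 443/512)
  'e': [51/64 + 5/64*7/8, 51/64 + 5/64*1/1) = [443/512, 7/8)
  emit 'a', narrow to [51/64, 209/256)
Step 4: interval [51/64, 209/256), width = 209/256 - 51/64 = 5/256
  'a': [51/64 + 5/256*0/1, 51/64 + 5/256*1/4) = [51/64, 821/1024)
  'b': [51/64 + 5/256*1/4, 51/64 + 5/256*7/8) = [821/1024, 1667/2048) <- contains code 3309/4096
  'e': [51/64 + 5/256*7/8, 51/64 + 5/256*1/1) = [1667/2048, 209/256)
  emit 'b', narrow to [821/1024, 1667/2048)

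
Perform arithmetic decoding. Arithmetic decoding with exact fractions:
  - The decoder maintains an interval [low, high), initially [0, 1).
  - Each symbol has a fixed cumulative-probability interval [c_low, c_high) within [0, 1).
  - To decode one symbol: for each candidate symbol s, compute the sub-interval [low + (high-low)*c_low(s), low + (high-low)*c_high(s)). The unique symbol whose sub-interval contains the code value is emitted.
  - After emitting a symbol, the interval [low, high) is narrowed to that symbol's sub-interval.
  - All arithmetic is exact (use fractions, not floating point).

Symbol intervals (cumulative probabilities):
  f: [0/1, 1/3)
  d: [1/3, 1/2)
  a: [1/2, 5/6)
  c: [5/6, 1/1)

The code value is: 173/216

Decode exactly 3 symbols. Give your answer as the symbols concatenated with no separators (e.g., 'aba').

Step 1: interval [0/1, 1/1), width = 1/1 - 0/1 = 1/1
  'f': [0/1 + 1/1*0/1, 0/1 + 1/1*1/3) = [0/1, 1/3)
  'd': [0/1 + 1/1*1/3, 0/1 + 1/1*1/2) = [1/3, 1/2)
  'a': [0/1 + 1/1*1/2, 0/1 + 1/1*5/6) = [1/2, 5/6) <- contains code 173/216
  'c': [0/1 + 1/1*5/6, 0/1 + 1/1*1/1) = [5/6, 1/1)
  emit 'a', narrow to [1/2, 5/6)
Step 2: interval [1/2, 5/6), width = 5/6 - 1/2 = 1/3
  'f': [1/2 + 1/3*0/1, 1/2 + 1/3*1/3) = [1/2, 11/18)
  'd': [1/2 + 1/3*1/3, 1/2 + 1/3*1/2) = [11/18, 2/3)
  'a': [1/2 + 1/3*1/2, 1/2 + 1/3*5/6) = [2/3, 7/9)
  'c': [1/2 + 1/3*5/6, 1/2 + 1/3*1/1) = [7/9, 5/6) <- contains code 173/216
  emit 'c', narrow to [7/9, 5/6)
Step 3: interval [7/9, 5/6), width = 5/6 - 7/9 = 1/18
  'f': [7/9 + 1/18*0/1, 7/9 + 1/18*1/3) = [7/9, 43/54)
  'd': [7/9 + 1/18*1/3, 7/9 + 1/18*1/2) = [43/54, 29/36) <- contains code 173/216
  'a': [7/9 + 1/18*1/2, 7/9 + 1/18*5/6) = [29/36, 89/108)
  'c': [7/9 + 1/18*5/6, 7/9 + 1/18*1/1) = [89/108, 5/6)
  emit 'd', narrow to [43/54, 29/36)

Answer: acd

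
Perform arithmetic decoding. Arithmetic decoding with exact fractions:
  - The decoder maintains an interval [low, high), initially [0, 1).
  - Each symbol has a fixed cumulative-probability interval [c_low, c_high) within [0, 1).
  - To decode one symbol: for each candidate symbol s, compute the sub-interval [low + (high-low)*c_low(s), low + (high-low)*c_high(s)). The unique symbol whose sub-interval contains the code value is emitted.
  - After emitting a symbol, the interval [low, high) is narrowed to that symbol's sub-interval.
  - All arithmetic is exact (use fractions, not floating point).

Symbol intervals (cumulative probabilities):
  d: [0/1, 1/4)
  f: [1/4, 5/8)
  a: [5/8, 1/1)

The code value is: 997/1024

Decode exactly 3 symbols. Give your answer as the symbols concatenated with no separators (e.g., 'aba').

Step 1: interval [0/1, 1/1), width = 1/1 - 0/1 = 1/1
  'd': [0/1 + 1/1*0/1, 0/1 + 1/1*1/4) = [0/1, 1/4)
  'f': [0/1 + 1/1*1/4, 0/1 + 1/1*5/8) = [1/4, 5/8)
  'a': [0/1 + 1/1*5/8, 0/1 + 1/1*1/1) = [5/8, 1/1) <- contains code 997/1024
  emit 'a', narrow to [5/8, 1/1)
Step 2: interval [5/8, 1/1), width = 1/1 - 5/8 = 3/8
  'd': [5/8 + 3/8*0/1, 5/8 + 3/8*1/4) = [5/8, 23/32)
  'f': [5/8 + 3/8*1/4, 5/8 + 3/8*5/8) = [23/32, 55/64)
  'a': [5/8 + 3/8*5/8, 5/8 + 3/8*1/1) = [55/64, 1/1) <- contains code 997/1024
  emit 'a', narrow to [55/64, 1/1)
Step 3: interval [55/64, 1/1), width = 1/1 - 55/64 = 9/64
  'd': [55/64 + 9/64*0/1, 55/64 + 9/64*1/4) = [55/64, 229/256)
  'f': [55/64 + 9/64*1/4, 55/64 + 9/64*5/8) = [229/256, 485/512)
  'a': [55/64 + 9/64*5/8, 55/64 + 9/64*1/1) = [485/512, 1/1) <- contains code 997/1024
  emit 'a', narrow to [485/512, 1/1)

Answer: aaa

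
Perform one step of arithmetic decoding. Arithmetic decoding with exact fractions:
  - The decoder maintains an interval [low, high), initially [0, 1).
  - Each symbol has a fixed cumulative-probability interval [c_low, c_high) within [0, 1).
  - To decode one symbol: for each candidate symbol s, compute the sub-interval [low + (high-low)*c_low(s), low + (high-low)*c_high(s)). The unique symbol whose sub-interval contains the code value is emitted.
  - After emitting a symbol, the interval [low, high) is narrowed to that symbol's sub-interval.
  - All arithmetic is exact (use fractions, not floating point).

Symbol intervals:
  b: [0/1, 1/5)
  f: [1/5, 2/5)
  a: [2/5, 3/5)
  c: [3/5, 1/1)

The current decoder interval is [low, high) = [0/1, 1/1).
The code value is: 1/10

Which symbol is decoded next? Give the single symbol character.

Interval width = high − low = 1/1 − 0/1 = 1/1
Scaled code = (code − low) / width = (1/10 − 0/1) / 1/1 = 1/10
  b: [0/1, 1/5) ← scaled code falls here ✓
  f: [1/5, 2/5) 
  a: [2/5, 3/5) 
  c: [3/5, 1/1) 

Answer: b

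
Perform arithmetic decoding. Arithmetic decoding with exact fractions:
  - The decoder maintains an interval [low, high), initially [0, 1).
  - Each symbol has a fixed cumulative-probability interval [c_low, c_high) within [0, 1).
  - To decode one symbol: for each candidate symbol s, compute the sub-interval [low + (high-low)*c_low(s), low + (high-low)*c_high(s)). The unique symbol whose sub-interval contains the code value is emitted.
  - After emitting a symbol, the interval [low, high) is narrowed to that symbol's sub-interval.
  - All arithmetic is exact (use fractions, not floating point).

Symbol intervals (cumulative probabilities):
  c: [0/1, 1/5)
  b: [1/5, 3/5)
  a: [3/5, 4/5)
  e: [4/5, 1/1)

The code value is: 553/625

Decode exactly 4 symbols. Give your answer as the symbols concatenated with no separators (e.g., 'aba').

Step 1: interval [0/1, 1/1), width = 1/1 - 0/1 = 1/1
  'c': [0/1 + 1/1*0/1, 0/1 + 1/1*1/5) = [0/1, 1/5)
  'b': [0/1 + 1/1*1/5, 0/1 + 1/1*3/5) = [1/5, 3/5)
  'a': [0/1 + 1/1*3/5, 0/1 + 1/1*4/5) = [3/5, 4/5)
  'e': [0/1 + 1/1*4/5, 0/1 + 1/1*1/1) = [4/5, 1/1) <- contains code 553/625
  emit 'e', narrow to [4/5, 1/1)
Step 2: interval [4/5, 1/1), width = 1/1 - 4/5 = 1/5
  'c': [4/5 + 1/5*0/1, 4/5 + 1/5*1/5) = [4/5, 21/25)
  'b': [4/5 + 1/5*1/5, 4/5 + 1/5*3/5) = [21/25, 23/25) <- contains code 553/625
  'a': [4/5 + 1/5*3/5, 4/5 + 1/5*4/5) = [23/25, 24/25)
  'e': [4/5 + 1/5*4/5, 4/5 + 1/5*1/1) = [24/25, 1/1)
  emit 'b', narrow to [21/25, 23/25)
Step 3: interval [21/25, 23/25), width = 23/25 - 21/25 = 2/25
  'c': [21/25 + 2/25*0/1, 21/25 + 2/25*1/5) = [21/25, 107/125)
  'b': [21/25 + 2/25*1/5, 21/25 + 2/25*3/5) = [107/125, 111/125) <- contains code 553/625
  'a': [21/25 + 2/25*3/5, 21/25 + 2/25*4/5) = [111/125, 113/125)
  'e': [21/25 + 2/25*4/5, 21/25 + 2/25*1/1) = [113/125, 23/25)
  emit 'b', narrow to [107/125, 111/125)
Step 4: interval [107/125, 111/125), width = 111/125 - 107/125 = 4/125
  'c': [107/125 + 4/125*0/1, 107/125 + 4/125*1/5) = [107/125, 539/625)
  'b': [107/125 + 4/125*1/5, 107/125 + 4/125*3/5) = [539/625, 547/625)
  'a': [107/125 + 4/125*3/5, 107/125 + 4/125*4/5) = [547/625, 551/625)
  'e': [107/125 + 4/125*4/5, 107/125 + 4/125*1/1) = [551/625, 111/125) <- contains code 553/625
  emit 'e', narrow to [551/625, 111/125)

Answer: ebbe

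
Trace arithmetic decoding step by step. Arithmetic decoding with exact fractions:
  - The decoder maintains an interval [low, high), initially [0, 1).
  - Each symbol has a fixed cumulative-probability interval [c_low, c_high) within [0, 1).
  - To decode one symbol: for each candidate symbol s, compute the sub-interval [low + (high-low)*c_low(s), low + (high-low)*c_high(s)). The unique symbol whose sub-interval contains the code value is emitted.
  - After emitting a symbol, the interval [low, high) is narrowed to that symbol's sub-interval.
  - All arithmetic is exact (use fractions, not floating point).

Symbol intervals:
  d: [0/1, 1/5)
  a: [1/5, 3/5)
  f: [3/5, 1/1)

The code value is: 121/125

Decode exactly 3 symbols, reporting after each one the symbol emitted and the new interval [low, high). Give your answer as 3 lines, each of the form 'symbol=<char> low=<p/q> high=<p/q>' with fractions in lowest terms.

Step 1: interval [0/1, 1/1), width = 1/1 - 0/1 = 1/1
  'd': [0/1 + 1/1*0/1, 0/1 + 1/1*1/5) = [0/1, 1/5)
  'a': [0/1 + 1/1*1/5, 0/1 + 1/1*3/5) = [1/5, 3/5)
  'f': [0/1 + 1/1*3/5, 0/1 + 1/1*1/1) = [3/5, 1/1) <- contains code 121/125
  emit 'f', narrow to [3/5, 1/1)
Step 2: interval [3/5, 1/1), width = 1/1 - 3/5 = 2/5
  'd': [3/5 + 2/5*0/1, 3/5 + 2/5*1/5) = [3/5, 17/25)
  'a': [3/5 + 2/5*1/5, 3/5 + 2/5*3/5) = [17/25, 21/25)
  'f': [3/5 + 2/5*3/5, 3/5 + 2/5*1/1) = [21/25, 1/1) <- contains code 121/125
  emit 'f', narrow to [21/25, 1/1)
Step 3: interval [21/25, 1/1), width = 1/1 - 21/25 = 4/25
  'd': [21/25 + 4/25*0/1, 21/25 + 4/25*1/5) = [21/25, 109/125)
  'a': [21/25 + 4/25*1/5, 21/25 + 4/25*3/5) = [109/125, 117/125)
  'f': [21/25 + 4/25*3/5, 21/25 + 4/25*1/1) = [117/125, 1/1) <- contains code 121/125
  emit 'f', narrow to [117/125, 1/1)

Answer: symbol=f low=3/5 high=1/1
symbol=f low=21/25 high=1/1
symbol=f low=117/125 high=1/1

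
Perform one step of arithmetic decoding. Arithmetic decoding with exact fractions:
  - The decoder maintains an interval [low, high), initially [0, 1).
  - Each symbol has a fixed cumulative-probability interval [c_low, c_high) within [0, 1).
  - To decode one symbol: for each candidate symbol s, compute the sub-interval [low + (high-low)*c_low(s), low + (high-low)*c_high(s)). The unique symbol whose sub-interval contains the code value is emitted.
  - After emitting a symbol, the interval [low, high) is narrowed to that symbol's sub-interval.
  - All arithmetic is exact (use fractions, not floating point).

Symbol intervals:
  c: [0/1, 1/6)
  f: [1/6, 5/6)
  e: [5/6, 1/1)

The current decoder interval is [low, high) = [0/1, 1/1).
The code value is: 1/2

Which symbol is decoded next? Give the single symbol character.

Answer: f

Derivation:
Interval width = high − low = 1/1 − 0/1 = 1/1
Scaled code = (code − low) / width = (1/2 − 0/1) / 1/1 = 1/2
  c: [0/1, 1/6) 
  f: [1/6, 5/6) ← scaled code falls here ✓
  e: [5/6, 1/1) 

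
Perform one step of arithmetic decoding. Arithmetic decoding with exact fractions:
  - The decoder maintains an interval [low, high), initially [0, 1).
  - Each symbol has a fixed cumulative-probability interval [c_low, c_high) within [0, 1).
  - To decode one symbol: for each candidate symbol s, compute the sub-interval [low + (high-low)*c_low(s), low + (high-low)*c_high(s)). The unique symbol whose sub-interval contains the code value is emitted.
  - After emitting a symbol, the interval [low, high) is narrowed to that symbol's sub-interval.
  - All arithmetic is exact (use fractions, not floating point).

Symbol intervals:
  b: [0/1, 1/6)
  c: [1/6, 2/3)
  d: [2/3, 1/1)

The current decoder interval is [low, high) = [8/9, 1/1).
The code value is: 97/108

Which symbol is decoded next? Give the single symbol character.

Interval width = high − low = 1/1 − 8/9 = 1/9
Scaled code = (code − low) / width = (97/108 − 8/9) / 1/9 = 1/12
  b: [0/1, 1/6) ← scaled code falls here ✓
  c: [1/6, 2/3) 
  d: [2/3, 1/1) 

Answer: b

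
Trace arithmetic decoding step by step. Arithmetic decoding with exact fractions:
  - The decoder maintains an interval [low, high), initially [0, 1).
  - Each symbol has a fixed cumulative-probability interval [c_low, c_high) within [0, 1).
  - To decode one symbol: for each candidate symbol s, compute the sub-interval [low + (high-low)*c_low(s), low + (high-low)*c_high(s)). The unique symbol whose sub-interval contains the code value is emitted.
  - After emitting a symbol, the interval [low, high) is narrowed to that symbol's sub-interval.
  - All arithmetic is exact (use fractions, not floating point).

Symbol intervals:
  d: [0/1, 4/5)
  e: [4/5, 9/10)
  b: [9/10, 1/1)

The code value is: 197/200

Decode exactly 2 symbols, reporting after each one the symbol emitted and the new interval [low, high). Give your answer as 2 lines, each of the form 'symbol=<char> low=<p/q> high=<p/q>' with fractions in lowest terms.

Step 1: interval [0/1, 1/1), width = 1/1 - 0/1 = 1/1
  'd': [0/1 + 1/1*0/1, 0/1 + 1/1*4/5) = [0/1, 4/5)
  'e': [0/1 + 1/1*4/5, 0/1 + 1/1*9/10) = [4/5, 9/10)
  'b': [0/1 + 1/1*9/10, 0/1 + 1/1*1/1) = [9/10, 1/1) <- contains code 197/200
  emit 'b', narrow to [9/10, 1/1)
Step 2: interval [9/10, 1/1), width = 1/1 - 9/10 = 1/10
  'd': [9/10 + 1/10*0/1, 9/10 + 1/10*4/5) = [9/10, 49/50)
  'e': [9/10 + 1/10*4/5, 9/10 + 1/10*9/10) = [49/50, 99/100) <- contains code 197/200
  'b': [9/10 + 1/10*9/10, 9/10 + 1/10*1/1) = [99/100, 1/1)
  emit 'e', narrow to [49/50, 99/100)

Answer: symbol=b low=9/10 high=1/1
symbol=e low=49/50 high=99/100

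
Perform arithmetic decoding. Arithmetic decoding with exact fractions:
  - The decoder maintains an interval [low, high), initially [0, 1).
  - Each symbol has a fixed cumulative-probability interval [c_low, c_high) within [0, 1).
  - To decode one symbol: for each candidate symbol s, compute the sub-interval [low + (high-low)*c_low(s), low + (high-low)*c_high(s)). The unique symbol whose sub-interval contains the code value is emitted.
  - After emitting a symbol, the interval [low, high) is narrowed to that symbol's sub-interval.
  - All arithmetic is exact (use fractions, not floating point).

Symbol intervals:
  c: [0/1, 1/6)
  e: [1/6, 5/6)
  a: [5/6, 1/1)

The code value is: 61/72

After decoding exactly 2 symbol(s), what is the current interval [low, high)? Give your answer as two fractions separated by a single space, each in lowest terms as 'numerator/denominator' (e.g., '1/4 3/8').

Step 1: interval [0/1, 1/1), width = 1/1 - 0/1 = 1/1
  'c': [0/1 + 1/1*0/1, 0/1 + 1/1*1/6) = [0/1, 1/6)
  'e': [0/1 + 1/1*1/6, 0/1 + 1/1*5/6) = [1/6, 5/6)
  'a': [0/1 + 1/1*5/6, 0/1 + 1/1*1/1) = [5/6, 1/1) <- contains code 61/72
  emit 'a', narrow to [5/6, 1/1)
Step 2: interval [5/6, 1/1), width = 1/1 - 5/6 = 1/6
  'c': [5/6 + 1/6*0/1, 5/6 + 1/6*1/6) = [5/6, 31/36) <- contains code 61/72
  'e': [5/6 + 1/6*1/6, 5/6 + 1/6*5/6) = [31/36, 35/36)
  'a': [5/6 + 1/6*5/6, 5/6 + 1/6*1/1) = [35/36, 1/1)
  emit 'c', narrow to [5/6, 31/36)

Answer: 5/6 31/36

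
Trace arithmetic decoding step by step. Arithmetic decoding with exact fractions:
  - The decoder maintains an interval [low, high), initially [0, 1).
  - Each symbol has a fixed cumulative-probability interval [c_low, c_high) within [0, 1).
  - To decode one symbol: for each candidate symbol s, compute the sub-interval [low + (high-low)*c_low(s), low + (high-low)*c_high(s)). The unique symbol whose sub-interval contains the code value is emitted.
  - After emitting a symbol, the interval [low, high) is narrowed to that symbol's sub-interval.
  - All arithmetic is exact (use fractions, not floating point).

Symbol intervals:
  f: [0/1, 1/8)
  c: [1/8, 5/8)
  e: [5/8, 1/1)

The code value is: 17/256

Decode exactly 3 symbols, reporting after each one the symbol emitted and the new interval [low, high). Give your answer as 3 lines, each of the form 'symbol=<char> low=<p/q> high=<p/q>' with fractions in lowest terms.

Answer: symbol=f low=0/1 high=1/8
symbol=c low=1/64 high=5/64
symbol=e low=7/128 high=5/64

Derivation:
Step 1: interval [0/1, 1/1), width = 1/1 - 0/1 = 1/1
  'f': [0/1 + 1/1*0/1, 0/1 + 1/1*1/8) = [0/1, 1/8) <- contains code 17/256
  'c': [0/1 + 1/1*1/8, 0/1 + 1/1*5/8) = [1/8, 5/8)
  'e': [0/1 + 1/1*5/8, 0/1 + 1/1*1/1) = [5/8, 1/1)
  emit 'f', narrow to [0/1, 1/8)
Step 2: interval [0/1, 1/8), width = 1/8 - 0/1 = 1/8
  'f': [0/1 + 1/8*0/1, 0/1 + 1/8*1/8) = [0/1, 1/64)
  'c': [0/1 + 1/8*1/8, 0/1 + 1/8*5/8) = [1/64, 5/64) <- contains code 17/256
  'e': [0/1 + 1/8*5/8, 0/1 + 1/8*1/1) = [5/64, 1/8)
  emit 'c', narrow to [1/64, 5/64)
Step 3: interval [1/64, 5/64), width = 5/64 - 1/64 = 1/16
  'f': [1/64 + 1/16*0/1, 1/64 + 1/16*1/8) = [1/64, 3/128)
  'c': [1/64 + 1/16*1/8, 1/64 + 1/16*5/8) = [3/128, 7/128)
  'e': [1/64 + 1/16*5/8, 1/64 + 1/16*1/1) = [7/128, 5/64) <- contains code 17/256
  emit 'e', narrow to [7/128, 5/64)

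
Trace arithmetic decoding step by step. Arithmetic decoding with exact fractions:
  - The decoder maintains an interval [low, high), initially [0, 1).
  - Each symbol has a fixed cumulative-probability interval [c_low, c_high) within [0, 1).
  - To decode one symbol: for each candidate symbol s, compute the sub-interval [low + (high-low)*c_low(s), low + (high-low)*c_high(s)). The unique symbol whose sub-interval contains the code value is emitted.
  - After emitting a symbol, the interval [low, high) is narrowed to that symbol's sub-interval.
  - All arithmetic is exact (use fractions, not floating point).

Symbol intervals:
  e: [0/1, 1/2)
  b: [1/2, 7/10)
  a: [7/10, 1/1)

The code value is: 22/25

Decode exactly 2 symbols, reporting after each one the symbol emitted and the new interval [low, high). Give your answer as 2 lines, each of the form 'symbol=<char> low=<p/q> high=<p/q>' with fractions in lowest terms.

Step 1: interval [0/1, 1/1), width = 1/1 - 0/1 = 1/1
  'e': [0/1 + 1/1*0/1, 0/1 + 1/1*1/2) = [0/1, 1/2)
  'b': [0/1 + 1/1*1/2, 0/1 + 1/1*7/10) = [1/2, 7/10)
  'a': [0/1 + 1/1*7/10, 0/1 + 1/1*1/1) = [7/10, 1/1) <- contains code 22/25
  emit 'a', narrow to [7/10, 1/1)
Step 2: interval [7/10, 1/1), width = 1/1 - 7/10 = 3/10
  'e': [7/10 + 3/10*0/1, 7/10 + 3/10*1/2) = [7/10, 17/20)
  'b': [7/10 + 3/10*1/2, 7/10 + 3/10*7/10) = [17/20, 91/100) <- contains code 22/25
  'a': [7/10 + 3/10*7/10, 7/10 + 3/10*1/1) = [91/100, 1/1)
  emit 'b', narrow to [17/20, 91/100)

Answer: symbol=a low=7/10 high=1/1
symbol=b low=17/20 high=91/100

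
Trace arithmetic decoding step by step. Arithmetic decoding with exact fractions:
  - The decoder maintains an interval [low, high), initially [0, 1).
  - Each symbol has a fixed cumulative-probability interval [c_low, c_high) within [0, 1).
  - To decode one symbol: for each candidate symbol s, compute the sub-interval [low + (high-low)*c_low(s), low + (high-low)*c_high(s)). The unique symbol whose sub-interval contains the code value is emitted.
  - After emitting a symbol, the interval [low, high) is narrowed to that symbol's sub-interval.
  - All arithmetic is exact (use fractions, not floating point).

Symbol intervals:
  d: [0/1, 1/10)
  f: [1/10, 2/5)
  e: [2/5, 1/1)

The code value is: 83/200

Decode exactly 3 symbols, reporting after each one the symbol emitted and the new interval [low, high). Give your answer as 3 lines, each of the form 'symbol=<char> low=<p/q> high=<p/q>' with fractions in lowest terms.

Step 1: interval [0/1, 1/1), width = 1/1 - 0/1 = 1/1
  'd': [0/1 + 1/1*0/1, 0/1 + 1/1*1/10) = [0/1, 1/10)
  'f': [0/1 + 1/1*1/10, 0/1 + 1/1*2/5) = [1/10, 2/5)
  'e': [0/1 + 1/1*2/5, 0/1 + 1/1*1/1) = [2/5, 1/1) <- contains code 83/200
  emit 'e', narrow to [2/5, 1/1)
Step 2: interval [2/5, 1/1), width = 1/1 - 2/5 = 3/5
  'd': [2/5 + 3/5*0/1, 2/5 + 3/5*1/10) = [2/5, 23/50) <- contains code 83/200
  'f': [2/5 + 3/5*1/10, 2/5 + 3/5*2/5) = [23/50, 16/25)
  'e': [2/5 + 3/5*2/5, 2/5 + 3/5*1/1) = [16/25, 1/1)
  emit 'd', narrow to [2/5, 23/50)
Step 3: interval [2/5, 23/50), width = 23/50 - 2/5 = 3/50
  'd': [2/5 + 3/50*0/1, 2/5 + 3/50*1/10) = [2/5, 203/500)
  'f': [2/5 + 3/50*1/10, 2/5 + 3/50*2/5) = [203/500, 53/125) <- contains code 83/200
  'e': [2/5 + 3/50*2/5, 2/5 + 3/50*1/1) = [53/125, 23/50)
  emit 'f', narrow to [203/500, 53/125)

Answer: symbol=e low=2/5 high=1/1
symbol=d low=2/5 high=23/50
symbol=f low=203/500 high=53/125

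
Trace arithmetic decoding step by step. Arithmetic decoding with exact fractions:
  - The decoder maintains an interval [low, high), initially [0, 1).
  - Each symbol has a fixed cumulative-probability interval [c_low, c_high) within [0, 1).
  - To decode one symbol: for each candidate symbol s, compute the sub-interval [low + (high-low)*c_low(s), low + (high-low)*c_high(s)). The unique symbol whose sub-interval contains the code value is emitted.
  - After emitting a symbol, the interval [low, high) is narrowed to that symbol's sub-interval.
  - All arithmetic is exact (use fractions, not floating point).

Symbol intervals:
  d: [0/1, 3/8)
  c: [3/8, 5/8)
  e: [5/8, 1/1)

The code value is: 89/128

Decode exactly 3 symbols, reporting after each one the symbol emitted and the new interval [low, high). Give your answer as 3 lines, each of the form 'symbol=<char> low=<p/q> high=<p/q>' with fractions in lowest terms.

Step 1: interval [0/1, 1/1), width = 1/1 - 0/1 = 1/1
  'd': [0/1 + 1/1*0/1, 0/1 + 1/1*3/8) = [0/1, 3/8)
  'c': [0/1 + 1/1*3/8, 0/1 + 1/1*5/8) = [3/8, 5/8)
  'e': [0/1 + 1/1*5/8, 0/1 + 1/1*1/1) = [5/8, 1/1) <- contains code 89/128
  emit 'e', narrow to [5/8, 1/1)
Step 2: interval [5/8, 1/1), width = 1/1 - 5/8 = 3/8
  'd': [5/8 + 3/8*0/1, 5/8 + 3/8*3/8) = [5/8, 49/64) <- contains code 89/128
  'c': [5/8 + 3/8*3/8, 5/8 + 3/8*5/8) = [49/64, 55/64)
  'e': [5/8 + 3/8*5/8, 5/8 + 3/8*1/1) = [55/64, 1/1)
  emit 'd', narrow to [5/8, 49/64)
Step 3: interval [5/8, 49/64), width = 49/64 - 5/8 = 9/64
  'd': [5/8 + 9/64*0/1, 5/8 + 9/64*3/8) = [5/8, 347/512)
  'c': [5/8 + 9/64*3/8, 5/8 + 9/64*5/8) = [347/512, 365/512) <- contains code 89/128
  'e': [5/8 + 9/64*5/8, 5/8 + 9/64*1/1) = [365/512, 49/64)
  emit 'c', narrow to [347/512, 365/512)

Answer: symbol=e low=5/8 high=1/1
symbol=d low=5/8 high=49/64
symbol=c low=347/512 high=365/512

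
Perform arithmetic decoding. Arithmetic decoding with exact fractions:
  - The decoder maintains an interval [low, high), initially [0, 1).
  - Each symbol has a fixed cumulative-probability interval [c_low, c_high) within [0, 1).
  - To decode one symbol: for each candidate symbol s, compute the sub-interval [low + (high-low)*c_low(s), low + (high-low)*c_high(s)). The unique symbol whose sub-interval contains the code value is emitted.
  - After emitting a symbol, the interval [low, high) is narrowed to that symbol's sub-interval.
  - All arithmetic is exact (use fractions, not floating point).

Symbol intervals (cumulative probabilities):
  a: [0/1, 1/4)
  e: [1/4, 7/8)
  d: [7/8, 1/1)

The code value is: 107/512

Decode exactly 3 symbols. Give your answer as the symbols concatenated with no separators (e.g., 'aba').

Answer: aed

Derivation:
Step 1: interval [0/1, 1/1), width = 1/1 - 0/1 = 1/1
  'a': [0/1 + 1/1*0/1, 0/1 + 1/1*1/4) = [0/1, 1/4) <- contains code 107/512
  'e': [0/1 + 1/1*1/4, 0/1 + 1/1*7/8) = [1/4, 7/8)
  'd': [0/1 + 1/1*7/8, 0/1 + 1/1*1/1) = [7/8, 1/1)
  emit 'a', narrow to [0/1, 1/4)
Step 2: interval [0/1, 1/4), width = 1/4 - 0/1 = 1/4
  'a': [0/1 + 1/4*0/1, 0/1 + 1/4*1/4) = [0/1, 1/16)
  'e': [0/1 + 1/4*1/4, 0/1 + 1/4*7/8) = [1/16, 7/32) <- contains code 107/512
  'd': [0/1 + 1/4*7/8, 0/1 + 1/4*1/1) = [7/32, 1/4)
  emit 'e', narrow to [1/16, 7/32)
Step 3: interval [1/16, 7/32), width = 7/32 - 1/16 = 5/32
  'a': [1/16 + 5/32*0/1, 1/16 + 5/32*1/4) = [1/16, 13/128)
  'e': [1/16 + 5/32*1/4, 1/16 + 5/32*7/8) = [13/128, 51/256)
  'd': [1/16 + 5/32*7/8, 1/16 + 5/32*1/1) = [51/256, 7/32) <- contains code 107/512
  emit 'd', narrow to [51/256, 7/32)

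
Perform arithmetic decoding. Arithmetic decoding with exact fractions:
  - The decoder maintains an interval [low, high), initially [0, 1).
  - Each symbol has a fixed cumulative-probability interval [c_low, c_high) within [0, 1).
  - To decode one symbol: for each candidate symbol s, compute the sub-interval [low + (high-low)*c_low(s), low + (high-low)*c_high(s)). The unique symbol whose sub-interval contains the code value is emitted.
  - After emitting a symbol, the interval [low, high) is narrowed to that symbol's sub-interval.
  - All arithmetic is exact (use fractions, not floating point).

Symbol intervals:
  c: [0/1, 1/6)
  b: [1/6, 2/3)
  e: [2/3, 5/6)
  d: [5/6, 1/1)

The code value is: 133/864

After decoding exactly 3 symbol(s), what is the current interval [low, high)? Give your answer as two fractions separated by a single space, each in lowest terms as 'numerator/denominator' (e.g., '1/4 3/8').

Answer: 31/216 17/108

Derivation:
Step 1: interval [0/1, 1/1), width = 1/1 - 0/1 = 1/1
  'c': [0/1 + 1/1*0/1, 0/1 + 1/1*1/6) = [0/1, 1/6) <- contains code 133/864
  'b': [0/1 + 1/1*1/6, 0/1 + 1/1*2/3) = [1/6, 2/3)
  'e': [0/1 + 1/1*2/3, 0/1 + 1/1*5/6) = [2/3, 5/6)
  'd': [0/1 + 1/1*5/6, 0/1 + 1/1*1/1) = [5/6, 1/1)
  emit 'c', narrow to [0/1, 1/6)
Step 2: interval [0/1, 1/6), width = 1/6 - 0/1 = 1/6
  'c': [0/1 + 1/6*0/1, 0/1 + 1/6*1/6) = [0/1, 1/36)
  'b': [0/1 + 1/6*1/6, 0/1 + 1/6*2/3) = [1/36, 1/9)
  'e': [0/1 + 1/6*2/3, 0/1 + 1/6*5/6) = [1/9, 5/36)
  'd': [0/1 + 1/6*5/6, 0/1 + 1/6*1/1) = [5/36, 1/6) <- contains code 133/864
  emit 'd', narrow to [5/36, 1/6)
Step 3: interval [5/36, 1/6), width = 1/6 - 5/36 = 1/36
  'c': [5/36 + 1/36*0/1, 5/36 + 1/36*1/6) = [5/36, 31/216)
  'b': [5/36 + 1/36*1/6, 5/36 + 1/36*2/3) = [31/216, 17/108) <- contains code 133/864
  'e': [5/36 + 1/36*2/3, 5/36 + 1/36*5/6) = [17/108, 35/216)
  'd': [5/36 + 1/36*5/6, 5/36 + 1/36*1/1) = [35/216, 1/6)
  emit 'b', narrow to [31/216, 17/108)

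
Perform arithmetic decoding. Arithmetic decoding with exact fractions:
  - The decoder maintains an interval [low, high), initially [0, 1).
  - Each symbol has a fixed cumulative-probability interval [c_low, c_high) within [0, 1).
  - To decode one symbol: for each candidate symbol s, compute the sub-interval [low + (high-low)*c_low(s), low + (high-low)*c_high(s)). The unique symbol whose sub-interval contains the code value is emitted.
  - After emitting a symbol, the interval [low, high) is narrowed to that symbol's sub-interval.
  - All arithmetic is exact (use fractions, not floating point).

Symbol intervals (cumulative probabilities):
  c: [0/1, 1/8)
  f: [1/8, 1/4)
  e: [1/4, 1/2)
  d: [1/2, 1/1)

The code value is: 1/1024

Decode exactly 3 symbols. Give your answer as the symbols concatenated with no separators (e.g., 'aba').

Answer: ccc

Derivation:
Step 1: interval [0/1, 1/1), width = 1/1 - 0/1 = 1/1
  'c': [0/1 + 1/1*0/1, 0/1 + 1/1*1/8) = [0/1, 1/8) <- contains code 1/1024
  'f': [0/1 + 1/1*1/8, 0/1 + 1/1*1/4) = [1/8, 1/4)
  'e': [0/1 + 1/1*1/4, 0/1 + 1/1*1/2) = [1/4, 1/2)
  'd': [0/1 + 1/1*1/2, 0/1 + 1/1*1/1) = [1/2, 1/1)
  emit 'c', narrow to [0/1, 1/8)
Step 2: interval [0/1, 1/8), width = 1/8 - 0/1 = 1/8
  'c': [0/1 + 1/8*0/1, 0/1 + 1/8*1/8) = [0/1, 1/64) <- contains code 1/1024
  'f': [0/1 + 1/8*1/8, 0/1 + 1/8*1/4) = [1/64, 1/32)
  'e': [0/1 + 1/8*1/4, 0/1 + 1/8*1/2) = [1/32, 1/16)
  'd': [0/1 + 1/8*1/2, 0/1 + 1/8*1/1) = [1/16, 1/8)
  emit 'c', narrow to [0/1, 1/64)
Step 3: interval [0/1, 1/64), width = 1/64 - 0/1 = 1/64
  'c': [0/1 + 1/64*0/1, 0/1 + 1/64*1/8) = [0/1, 1/512) <- contains code 1/1024
  'f': [0/1 + 1/64*1/8, 0/1 + 1/64*1/4) = [1/512, 1/256)
  'e': [0/1 + 1/64*1/4, 0/1 + 1/64*1/2) = [1/256, 1/128)
  'd': [0/1 + 1/64*1/2, 0/1 + 1/64*1/1) = [1/128, 1/64)
  emit 'c', narrow to [0/1, 1/512)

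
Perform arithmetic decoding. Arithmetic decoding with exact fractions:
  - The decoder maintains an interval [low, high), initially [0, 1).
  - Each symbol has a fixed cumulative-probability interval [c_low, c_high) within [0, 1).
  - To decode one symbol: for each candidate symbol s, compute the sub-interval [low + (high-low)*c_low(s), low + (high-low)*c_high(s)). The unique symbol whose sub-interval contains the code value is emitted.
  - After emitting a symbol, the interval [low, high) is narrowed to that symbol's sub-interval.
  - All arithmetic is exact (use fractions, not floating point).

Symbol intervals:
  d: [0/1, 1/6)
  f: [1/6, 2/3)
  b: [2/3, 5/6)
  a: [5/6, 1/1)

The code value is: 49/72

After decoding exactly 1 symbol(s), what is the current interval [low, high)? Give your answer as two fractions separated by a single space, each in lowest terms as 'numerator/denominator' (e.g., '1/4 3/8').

Step 1: interval [0/1, 1/1), width = 1/1 - 0/1 = 1/1
  'd': [0/1 + 1/1*0/1, 0/1 + 1/1*1/6) = [0/1, 1/6)
  'f': [0/1 + 1/1*1/6, 0/1 + 1/1*2/3) = [1/6, 2/3)
  'b': [0/1 + 1/1*2/3, 0/1 + 1/1*5/6) = [2/3, 5/6) <- contains code 49/72
  'a': [0/1 + 1/1*5/6, 0/1 + 1/1*1/1) = [5/6, 1/1)
  emit 'b', narrow to [2/3, 5/6)

Answer: 2/3 5/6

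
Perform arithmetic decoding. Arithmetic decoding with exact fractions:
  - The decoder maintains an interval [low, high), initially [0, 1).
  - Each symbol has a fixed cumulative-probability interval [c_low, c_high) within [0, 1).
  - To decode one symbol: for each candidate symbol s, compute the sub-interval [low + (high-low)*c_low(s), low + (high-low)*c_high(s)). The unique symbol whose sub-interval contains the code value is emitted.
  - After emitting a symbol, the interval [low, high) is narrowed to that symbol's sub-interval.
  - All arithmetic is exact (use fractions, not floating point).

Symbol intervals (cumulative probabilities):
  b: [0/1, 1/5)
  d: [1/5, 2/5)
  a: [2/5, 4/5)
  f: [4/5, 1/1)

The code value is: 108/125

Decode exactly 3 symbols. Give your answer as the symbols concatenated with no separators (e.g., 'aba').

Answer: fda

Derivation:
Step 1: interval [0/1, 1/1), width = 1/1 - 0/1 = 1/1
  'b': [0/1 + 1/1*0/1, 0/1 + 1/1*1/5) = [0/1, 1/5)
  'd': [0/1 + 1/1*1/5, 0/1 + 1/1*2/5) = [1/5, 2/5)
  'a': [0/1 + 1/1*2/5, 0/1 + 1/1*4/5) = [2/5, 4/5)
  'f': [0/1 + 1/1*4/5, 0/1 + 1/1*1/1) = [4/5, 1/1) <- contains code 108/125
  emit 'f', narrow to [4/5, 1/1)
Step 2: interval [4/5, 1/1), width = 1/1 - 4/5 = 1/5
  'b': [4/5 + 1/5*0/1, 4/5 + 1/5*1/5) = [4/5, 21/25)
  'd': [4/5 + 1/5*1/5, 4/5 + 1/5*2/5) = [21/25, 22/25) <- contains code 108/125
  'a': [4/5 + 1/5*2/5, 4/5 + 1/5*4/5) = [22/25, 24/25)
  'f': [4/5 + 1/5*4/5, 4/5 + 1/5*1/1) = [24/25, 1/1)
  emit 'd', narrow to [21/25, 22/25)
Step 3: interval [21/25, 22/25), width = 22/25 - 21/25 = 1/25
  'b': [21/25 + 1/25*0/1, 21/25 + 1/25*1/5) = [21/25, 106/125)
  'd': [21/25 + 1/25*1/5, 21/25 + 1/25*2/5) = [106/125, 107/125)
  'a': [21/25 + 1/25*2/5, 21/25 + 1/25*4/5) = [107/125, 109/125) <- contains code 108/125
  'f': [21/25 + 1/25*4/5, 21/25 + 1/25*1/1) = [109/125, 22/25)
  emit 'a', narrow to [107/125, 109/125)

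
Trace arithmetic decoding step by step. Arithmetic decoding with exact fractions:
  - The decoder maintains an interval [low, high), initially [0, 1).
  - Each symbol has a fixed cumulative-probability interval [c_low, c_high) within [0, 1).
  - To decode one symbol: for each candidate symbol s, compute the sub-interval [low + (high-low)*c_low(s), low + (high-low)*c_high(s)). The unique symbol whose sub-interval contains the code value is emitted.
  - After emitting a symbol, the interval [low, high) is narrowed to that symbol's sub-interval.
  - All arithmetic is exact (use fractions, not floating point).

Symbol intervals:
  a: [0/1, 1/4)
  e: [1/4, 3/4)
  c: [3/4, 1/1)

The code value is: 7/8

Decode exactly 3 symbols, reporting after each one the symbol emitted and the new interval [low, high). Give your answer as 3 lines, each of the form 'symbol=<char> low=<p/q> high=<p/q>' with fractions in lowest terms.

Step 1: interval [0/1, 1/1), width = 1/1 - 0/1 = 1/1
  'a': [0/1 + 1/1*0/1, 0/1 + 1/1*1/4) = [0/1, 1/4)
  'e': [0/1 + 1/1*1/4, 0/1 + 1/1*3/4) = [1/4, 3/4)
  'c': [0/1 + 1/1*3/4, 0/1 + 1/1*1/1) = [3/4, 1/1) <- contains code 7/8
  emit 'c', narrow to [3/4, 1/1)
Step 2: interval [3/4, 1/1), width = 1/1 - 3/4 = 1/4
  'a': [3/4 + 1/4*0/1, 3/4 + 1/4*1/4) = [3/4, 13/16)
  'e': [3/4 + 1/4*1/4, 3/4 + 1/4*3/4) = [13/16, 15/16) <- contains code 7/8
  'c': [3/4 + 1/4*3/4, 3/4 + 1/4*1/1) = [15/16, 1/1)
  emit 'e', narrow to [13/16, 15/16)
Step 3: interval [13/16, 15/16), width = 15/16 - 13/16 = 1/8
  'a': [13/16 + 1/8*0/1, 13/16 + 1/8*1/4) = [13/16, 27/32)
  'e': [13/16 + 1/8*1/4, 13/16 + 1/8*3/4) = [27/32, 29/32) <- contains code 7/8
  'c': [13/16 + 1/8*3/4, 13/16 + 1/8*1/1) = [29/32, 15/16)
  emit 'e', narrow to [27/32, 29/32)

Answer: symbol=c low=3/4 high=1/1
symbol=e low=13/16 high=15/16
symbol=e low=27/32 high=29/32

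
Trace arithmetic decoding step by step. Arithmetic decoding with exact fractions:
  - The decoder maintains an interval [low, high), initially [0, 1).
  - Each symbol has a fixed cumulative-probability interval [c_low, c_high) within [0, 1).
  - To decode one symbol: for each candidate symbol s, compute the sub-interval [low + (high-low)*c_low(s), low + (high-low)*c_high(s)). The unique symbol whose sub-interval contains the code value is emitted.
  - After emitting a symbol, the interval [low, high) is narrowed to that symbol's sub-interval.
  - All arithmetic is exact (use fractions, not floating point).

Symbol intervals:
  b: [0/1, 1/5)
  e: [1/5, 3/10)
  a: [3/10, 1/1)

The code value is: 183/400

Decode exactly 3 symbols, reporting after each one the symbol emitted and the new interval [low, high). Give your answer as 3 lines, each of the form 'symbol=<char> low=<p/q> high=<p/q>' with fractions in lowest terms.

Step 1: interval [0/1, 1/1), width = 1/1 - 0/1 = 1/1
  'b': [0/1 + 1/1*0/1, 0/1 + 1/1*1/5) = [0/1, 1/5)
  'e': [0/1 + 1/1*1/5, 0/1 + 1/1*3/10) = [1/5, 3/10)
  'a': [0/1 + 1/1*3/10, 0/1 + 1/1*1/1) = [3/10, 1/1) <- contains code 183/400
  emit 'a', narrow to [3/10, 1/1)
Step 2: interval [3/10, 1/1), width = 1/1 - 3/10 = 7/10
  'b': [3/10 + 7/10*0/1, 3/10 + 7/10*1/5) = [3/10, 11/25)
  'e': [3/10 + 7/10*1/5, 3/10 + 7/10*3/10) = [11/25, 51/100) <- contains code 183/400
  'a': [3/10 + 7/10*3/10, 3/10 + 7/10*1/1) = [51/100, 1/1)
  emit 'e', narrow to [11/25, 51/100)
Step 3: interval [11/25, 51/100), width = 51/100 - 11/25 = 7/100
  'b': [11/25 + 7/100*0/1, 11/25 + 7/100*1/5) = [11/25, 227/500)
  'e': [11/25 + 7/100*1/5, 11/25 + 7/100*3/10) = [227/500, 461/1000) <- contains code 183/400
  'a': [11/25 + 7/100*3/10, 11/25 + 7/100*1/1) = [461/1000, 51/100)
  emit 'e', narrow to [227/500, 461/1000)

Answer: symbol=a low=3/10 high=1/1
symbol=e low=11/25 high=51/100
symbol=e low=227/500 high=461/1000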